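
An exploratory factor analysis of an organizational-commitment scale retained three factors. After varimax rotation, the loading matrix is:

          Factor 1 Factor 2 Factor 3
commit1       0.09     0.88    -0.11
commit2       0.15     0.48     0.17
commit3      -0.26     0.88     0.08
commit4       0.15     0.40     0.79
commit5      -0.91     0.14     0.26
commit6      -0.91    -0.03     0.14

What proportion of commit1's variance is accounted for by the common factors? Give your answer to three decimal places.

0.795

h² = 0.09² + 0.88² + (-0.11)² = 0.0081 + 0.7744 + 0.0121 = 0.7946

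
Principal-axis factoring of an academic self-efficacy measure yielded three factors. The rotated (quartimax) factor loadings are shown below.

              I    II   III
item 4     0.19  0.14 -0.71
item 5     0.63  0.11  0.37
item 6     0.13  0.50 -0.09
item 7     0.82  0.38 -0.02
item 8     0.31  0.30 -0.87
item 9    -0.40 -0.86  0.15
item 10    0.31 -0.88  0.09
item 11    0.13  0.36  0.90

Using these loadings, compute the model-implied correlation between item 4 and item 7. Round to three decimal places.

r̂ = Σ λ_i·λ_j across factors = (0.19)(0.82) + (0.14)(0.38) + (-0.71)(-0.02)
  = +0.1558 +0.0532 +0.0142 = 0.2232

0.223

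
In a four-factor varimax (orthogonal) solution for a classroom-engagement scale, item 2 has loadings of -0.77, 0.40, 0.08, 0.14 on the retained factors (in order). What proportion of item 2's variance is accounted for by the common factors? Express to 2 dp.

h² = (-0.77)² + 0.40² + 0.08² + 0.14² = 0.5929 + 0.1600 + 0.0064 + 0.0196 = 0.7789

0.78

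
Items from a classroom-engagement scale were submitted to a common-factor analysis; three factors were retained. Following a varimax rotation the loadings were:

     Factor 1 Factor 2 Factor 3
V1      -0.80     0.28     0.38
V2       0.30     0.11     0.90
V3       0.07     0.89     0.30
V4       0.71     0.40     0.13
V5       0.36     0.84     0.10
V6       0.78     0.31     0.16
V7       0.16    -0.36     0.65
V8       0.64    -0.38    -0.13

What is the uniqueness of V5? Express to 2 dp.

0.15

h² = 0.36² + 0.84² + 0.10² = 0.1296 + 0.7056 + 0.0100 = 0.8452
Uniqueness u² = 1 − h² = 1 − 0.8452 = 0.1548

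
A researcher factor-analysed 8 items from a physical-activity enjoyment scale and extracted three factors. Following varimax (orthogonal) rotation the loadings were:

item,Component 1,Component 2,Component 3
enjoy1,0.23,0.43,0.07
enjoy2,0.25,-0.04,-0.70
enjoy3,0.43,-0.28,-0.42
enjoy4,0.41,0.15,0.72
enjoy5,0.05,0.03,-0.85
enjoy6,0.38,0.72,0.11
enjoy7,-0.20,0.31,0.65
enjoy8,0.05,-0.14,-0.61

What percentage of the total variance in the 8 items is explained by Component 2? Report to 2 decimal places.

SS loadings for Component 2 = 0.43² + (-0.04)² + (-0.28)² + 0.15² + 0.03² + 0.72² + 0.31² + (-0.14)² = 0.9224
With 8 standardized items, total variance = 8. Proportion = 0.9224/8 = 0.1153 → 11.53%.

11.53%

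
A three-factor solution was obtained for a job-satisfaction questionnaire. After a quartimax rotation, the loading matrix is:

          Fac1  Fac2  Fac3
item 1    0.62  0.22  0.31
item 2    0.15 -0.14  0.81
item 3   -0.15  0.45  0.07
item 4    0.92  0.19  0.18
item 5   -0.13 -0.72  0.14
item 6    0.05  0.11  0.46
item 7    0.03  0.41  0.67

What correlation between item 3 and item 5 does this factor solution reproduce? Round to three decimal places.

-0.295

r̂ = Σ λ_i·λ_j across factors = (-0.15)(-0.13) + (0.45)(-0.72) + (0.07)(0.14)
  = +0.0195 -0.3240 +0.0098 = -0.2947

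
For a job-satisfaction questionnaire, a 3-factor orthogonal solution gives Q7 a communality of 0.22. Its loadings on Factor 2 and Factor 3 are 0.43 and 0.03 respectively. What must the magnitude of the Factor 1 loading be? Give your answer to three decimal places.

0.185

Under orthogonal rotation h² = Σλ², so λ_Factor 1² = h² − (0.1858) = 0.22 − 0.1858 = 0.0342.
|λ| = √0.0342 = 0.1849.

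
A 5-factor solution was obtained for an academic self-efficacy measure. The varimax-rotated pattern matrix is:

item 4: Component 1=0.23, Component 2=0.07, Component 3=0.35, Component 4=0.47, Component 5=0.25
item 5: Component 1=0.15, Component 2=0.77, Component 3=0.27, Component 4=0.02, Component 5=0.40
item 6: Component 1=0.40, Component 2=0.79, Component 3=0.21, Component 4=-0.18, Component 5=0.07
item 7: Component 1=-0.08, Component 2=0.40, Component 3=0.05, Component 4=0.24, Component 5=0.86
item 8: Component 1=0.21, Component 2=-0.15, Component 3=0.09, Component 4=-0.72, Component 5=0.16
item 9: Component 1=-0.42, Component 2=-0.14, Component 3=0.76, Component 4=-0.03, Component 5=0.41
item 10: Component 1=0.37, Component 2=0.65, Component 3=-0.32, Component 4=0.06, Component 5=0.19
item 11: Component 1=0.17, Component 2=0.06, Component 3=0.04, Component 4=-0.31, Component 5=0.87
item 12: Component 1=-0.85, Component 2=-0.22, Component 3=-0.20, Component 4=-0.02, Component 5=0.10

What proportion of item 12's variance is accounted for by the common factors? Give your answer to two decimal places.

h² = (-0.85)² + (-0.22)² + (-0.20)² + (-0.02)² + 0.10² = 0.7225 + 0.0484 + 0.0400 + 0.0004 + 0.0100 = 0.8213

0.82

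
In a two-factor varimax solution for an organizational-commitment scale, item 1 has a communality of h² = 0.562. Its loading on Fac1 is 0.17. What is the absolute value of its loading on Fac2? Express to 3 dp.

0.730

Under orthogonal rotation h² = Σλ², so λ_Fac2² = h² − (0.0289) = 0.562 − 0.0289 = 0.5331.
|λ| = √0.5331 = 0.7301.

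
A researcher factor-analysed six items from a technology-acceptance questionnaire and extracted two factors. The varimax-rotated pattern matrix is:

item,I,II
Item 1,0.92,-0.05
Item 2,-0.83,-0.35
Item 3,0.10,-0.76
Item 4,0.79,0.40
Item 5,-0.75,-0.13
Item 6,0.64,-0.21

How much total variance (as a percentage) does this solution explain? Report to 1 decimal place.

67.8%

SS loadings by factor: 3.1415, 0.9236; total = 4.0651.
Total variance with 6 standardized items is 6, so the solution explains 4.0651/6 = 0.6775 = 67.75%.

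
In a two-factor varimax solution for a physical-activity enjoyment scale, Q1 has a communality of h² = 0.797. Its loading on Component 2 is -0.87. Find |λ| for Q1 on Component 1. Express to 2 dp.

Under orthogonal rotation h² = Σλ², so λ_Component 1² = h² − (0.7569) = 0.797 − 0.7569 = 0.0401.
|λ| = √0.0401 = 0.2002.

0.20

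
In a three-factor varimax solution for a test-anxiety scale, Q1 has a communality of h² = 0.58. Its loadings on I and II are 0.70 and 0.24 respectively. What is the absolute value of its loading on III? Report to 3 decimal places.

0.180

Under orthogonal rotation h² = Σλ², so λ_III² = h² − (0.5476) = 0.58 − 0.5476 = 0.0324.
|λ| = √0.0324 = 0.1800.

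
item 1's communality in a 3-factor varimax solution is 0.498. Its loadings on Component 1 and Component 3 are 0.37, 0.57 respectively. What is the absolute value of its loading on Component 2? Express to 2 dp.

Under orthogonal rotation h² = Σλ², so λ_Component 2² = h² − (0.4618) = 0.498 − 0.4618 = 0.0362.
|λ| = √0.0362 = 0.1903.

0.19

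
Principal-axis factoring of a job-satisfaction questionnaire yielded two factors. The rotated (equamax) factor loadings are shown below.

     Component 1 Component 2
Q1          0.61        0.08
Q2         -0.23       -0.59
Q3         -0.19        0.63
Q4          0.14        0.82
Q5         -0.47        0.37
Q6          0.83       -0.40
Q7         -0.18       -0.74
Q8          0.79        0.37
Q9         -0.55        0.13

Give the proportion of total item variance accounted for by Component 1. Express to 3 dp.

SS loadings for Component 1 = 0.61² + (-0.23)² + (-0.19)² + 0.14² + (-0.47)² + 0.83² + (-0.18)² + 0.79² + (-0.55)² = 2.3495
Proportion of variance = 2.3495 / 9 = 0.2611.

0.261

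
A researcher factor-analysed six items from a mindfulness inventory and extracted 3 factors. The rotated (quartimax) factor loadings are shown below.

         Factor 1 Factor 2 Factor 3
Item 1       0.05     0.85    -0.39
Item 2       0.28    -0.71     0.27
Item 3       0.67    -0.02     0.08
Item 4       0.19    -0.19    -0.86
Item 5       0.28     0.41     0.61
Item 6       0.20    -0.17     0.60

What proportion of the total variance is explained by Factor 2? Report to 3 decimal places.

0.243

SS loadings for Factor 2 = 0.85² + (-0.71)² + (-0.02)² + (-0.19)² + 0.41² + (-0.17)² = 1.4601
Proportion of variance = 1.4601 / 6 = 0.2433.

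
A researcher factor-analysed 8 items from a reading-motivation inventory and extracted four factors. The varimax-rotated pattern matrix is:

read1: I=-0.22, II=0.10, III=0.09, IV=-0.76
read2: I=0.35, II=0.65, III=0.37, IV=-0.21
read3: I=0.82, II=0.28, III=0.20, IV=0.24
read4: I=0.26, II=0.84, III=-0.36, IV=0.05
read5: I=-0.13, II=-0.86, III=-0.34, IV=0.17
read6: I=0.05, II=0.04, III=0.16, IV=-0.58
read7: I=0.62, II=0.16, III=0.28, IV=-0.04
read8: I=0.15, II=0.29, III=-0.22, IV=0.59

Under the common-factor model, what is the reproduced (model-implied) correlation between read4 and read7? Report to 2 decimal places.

r̂ = Σ λ_i·λ_j across factors = (0.26)(0.62) + (0.84)(0.16) + (-0.36)(0.28) + (0.05)(-0.04)
  = +0.1612 +0.1344 -0.1008 -0.0020 = 0.1928

0.19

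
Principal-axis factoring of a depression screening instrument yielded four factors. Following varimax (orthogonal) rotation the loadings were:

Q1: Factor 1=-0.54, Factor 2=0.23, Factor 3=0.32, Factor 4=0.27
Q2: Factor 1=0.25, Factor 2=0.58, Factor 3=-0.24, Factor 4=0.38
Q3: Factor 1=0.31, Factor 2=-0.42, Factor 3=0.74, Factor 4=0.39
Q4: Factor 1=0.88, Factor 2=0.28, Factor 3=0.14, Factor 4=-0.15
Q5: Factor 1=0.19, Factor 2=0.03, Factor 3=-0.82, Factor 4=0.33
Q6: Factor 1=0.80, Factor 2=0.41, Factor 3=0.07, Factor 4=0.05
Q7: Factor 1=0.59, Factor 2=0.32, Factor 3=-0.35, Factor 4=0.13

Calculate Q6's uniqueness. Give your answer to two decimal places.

h² = 0.80² + 0.41² + 0.07² + 0.05² = 0.6400 + 0.1681 + 0.0049 + 0.0025 = 0.8155
Uniqueness u² = 1 − h² = 1 − 0.8155 = 0.1845

0.18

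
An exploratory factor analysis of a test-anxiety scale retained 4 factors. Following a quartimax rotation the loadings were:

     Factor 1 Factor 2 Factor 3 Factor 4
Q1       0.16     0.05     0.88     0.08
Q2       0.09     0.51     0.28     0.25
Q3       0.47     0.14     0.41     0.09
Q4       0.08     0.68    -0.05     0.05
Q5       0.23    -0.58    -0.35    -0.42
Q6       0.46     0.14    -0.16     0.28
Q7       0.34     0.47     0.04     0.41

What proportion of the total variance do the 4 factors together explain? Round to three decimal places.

Communalities: 0.8089, 0.4091, 0.4167, 0.4738, 0.6882, 0.3352, 0.5062; Σh² = 3.6381.
Total variance with 7 standardized items is 7, so the solution explains 3.6381/7 = 0.5197.

0.520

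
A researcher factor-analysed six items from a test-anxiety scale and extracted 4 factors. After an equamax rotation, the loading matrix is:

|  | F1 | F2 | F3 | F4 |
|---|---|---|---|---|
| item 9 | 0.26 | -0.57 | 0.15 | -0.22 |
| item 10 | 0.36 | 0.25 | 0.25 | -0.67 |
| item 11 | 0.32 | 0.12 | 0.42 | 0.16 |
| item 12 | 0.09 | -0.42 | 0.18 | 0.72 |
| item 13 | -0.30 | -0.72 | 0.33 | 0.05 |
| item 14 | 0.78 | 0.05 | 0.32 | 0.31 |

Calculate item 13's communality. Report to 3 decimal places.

0.720

h² = (-0.30)² + (-0.72)² + 0.33² + 0.05² = 0.0900 + 0.5184 + 0.1089 + 0.0025 = 0.7198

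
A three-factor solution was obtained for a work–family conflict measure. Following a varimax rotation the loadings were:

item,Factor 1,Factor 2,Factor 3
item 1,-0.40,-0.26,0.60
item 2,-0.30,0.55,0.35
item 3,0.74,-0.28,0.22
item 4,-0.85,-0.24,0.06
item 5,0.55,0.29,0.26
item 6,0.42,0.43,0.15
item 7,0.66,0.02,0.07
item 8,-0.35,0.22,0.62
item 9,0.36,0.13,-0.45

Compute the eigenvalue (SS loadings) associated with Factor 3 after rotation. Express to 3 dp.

SS loadings for Factor 3 = 0.60² + 0.35² + 0.22² + 0.06² + 0.26² + 0.15² + 0.07² + 0.62² + (-0.45)² = 0.3600 + 0.1225 + 0.0484 + 0.0036 + 0.0676 + 0.0225 + 0.0049 + 0.3844 + 0.2025 = 1.2164

1.216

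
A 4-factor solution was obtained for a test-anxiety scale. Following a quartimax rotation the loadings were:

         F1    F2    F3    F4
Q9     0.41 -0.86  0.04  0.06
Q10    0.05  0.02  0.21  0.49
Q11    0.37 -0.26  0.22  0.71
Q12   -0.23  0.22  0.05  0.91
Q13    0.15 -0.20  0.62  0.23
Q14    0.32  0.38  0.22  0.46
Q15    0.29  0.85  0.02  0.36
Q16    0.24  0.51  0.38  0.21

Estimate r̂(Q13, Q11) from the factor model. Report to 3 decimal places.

r̂ = Σ λ_i·λ_j across factors = (0.15)(0.37) + (-0.20)(-0.26) + (0.62)(0.22) + (0.23)(0.71)
  = +0.0555 +0.0520 +0.1364 +0.1633 = 0.4072

0.407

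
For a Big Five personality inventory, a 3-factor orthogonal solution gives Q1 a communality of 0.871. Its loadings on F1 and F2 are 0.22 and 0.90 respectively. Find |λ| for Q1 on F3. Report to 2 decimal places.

Under orthogonal rotation h² = Σλ², so λ_F3² = h² − (0.8584) = 0.871 − 0.8584 = 0.0126.
|λ| = √0.0126 = 0.1122.

0.11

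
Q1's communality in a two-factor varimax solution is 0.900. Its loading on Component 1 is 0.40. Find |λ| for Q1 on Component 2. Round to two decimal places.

0.86

Under orthogonal rotation h² = Σλ², so λ_Component 2² = h² − (0.1600) = 0.900 − 0.1600 = 0.7400.
|λ| = √0.7400 = 0.8602.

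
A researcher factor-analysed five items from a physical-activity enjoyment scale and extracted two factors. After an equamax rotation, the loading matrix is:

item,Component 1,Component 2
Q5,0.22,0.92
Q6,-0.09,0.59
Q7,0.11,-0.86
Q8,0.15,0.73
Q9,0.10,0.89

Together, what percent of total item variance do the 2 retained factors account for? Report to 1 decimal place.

67.2%

Communalities: 0.8948, 0.3562, 0.7517, 0.5554, 0.8021; Σh² = 3.3602.
Total variance with 5 standardized items is 5, so the solution explains 3.3602/5 = 0.6720 = 67.20%.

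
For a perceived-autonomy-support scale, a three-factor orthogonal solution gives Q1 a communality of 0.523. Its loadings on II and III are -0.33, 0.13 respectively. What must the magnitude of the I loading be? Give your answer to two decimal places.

0.63

Under orthogonal rotation h² = Σλ², so λ_I² = h² − (0.1258) = 0.523 − 0.1258 = 0.3972.
|λ| = √0.3972 = 0.6302.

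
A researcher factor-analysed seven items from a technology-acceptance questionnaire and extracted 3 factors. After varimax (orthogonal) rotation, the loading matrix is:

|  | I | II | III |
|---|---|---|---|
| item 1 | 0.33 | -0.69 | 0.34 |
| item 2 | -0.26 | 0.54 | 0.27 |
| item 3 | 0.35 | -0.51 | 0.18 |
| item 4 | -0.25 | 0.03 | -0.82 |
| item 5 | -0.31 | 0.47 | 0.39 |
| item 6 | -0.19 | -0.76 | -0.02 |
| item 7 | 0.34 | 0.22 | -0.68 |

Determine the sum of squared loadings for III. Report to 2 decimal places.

SS loadings for III = 0.34² + 0.27² + 0.18² + (-0.82)² + 0.39² + (-0.02)² + (-0.68)² = 0.1156 + 0.0729 + 0.0324 + 0.6724 + 0.1521 + 0.0004 + 0.4624 = 1.5082

1.51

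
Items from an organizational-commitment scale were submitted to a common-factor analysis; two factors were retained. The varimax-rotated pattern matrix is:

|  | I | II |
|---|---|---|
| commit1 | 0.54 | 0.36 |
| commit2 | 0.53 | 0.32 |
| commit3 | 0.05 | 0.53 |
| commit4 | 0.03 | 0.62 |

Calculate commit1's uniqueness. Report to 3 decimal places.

h² = 0.54² + 0.36² = 0.2916 + 0.1296 = 0.4212
Uniqueness u² = 1 − h² = 1 − 0.4212 = 0.5788

0.579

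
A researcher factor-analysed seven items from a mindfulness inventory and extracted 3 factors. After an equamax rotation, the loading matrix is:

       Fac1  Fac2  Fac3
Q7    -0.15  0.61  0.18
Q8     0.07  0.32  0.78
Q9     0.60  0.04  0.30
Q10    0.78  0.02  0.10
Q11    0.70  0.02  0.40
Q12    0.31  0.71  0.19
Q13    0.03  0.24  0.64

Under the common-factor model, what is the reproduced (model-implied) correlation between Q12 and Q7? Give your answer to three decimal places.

r̂ = Σ λ_i·λ_j across factors = (0.31)(-0.15) + (0.71)(0.61) + (0.19)(0.18)
  = -0.0465 +0.4331 +0.0342 = 0.4208

0.421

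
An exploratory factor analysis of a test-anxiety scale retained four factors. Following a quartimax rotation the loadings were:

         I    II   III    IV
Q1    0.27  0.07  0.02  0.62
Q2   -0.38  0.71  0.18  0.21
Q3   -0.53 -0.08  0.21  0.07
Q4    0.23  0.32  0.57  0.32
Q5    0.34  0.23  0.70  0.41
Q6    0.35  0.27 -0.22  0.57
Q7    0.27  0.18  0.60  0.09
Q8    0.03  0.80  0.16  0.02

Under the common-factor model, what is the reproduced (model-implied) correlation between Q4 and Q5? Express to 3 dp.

0.682

r̂ = Σ λ_i·λ_j across factors = (0.23)(0.34) + (0.32)(0.23) + (0.57)(0.70) + (0.32)(0.41)
  = +0.0782 +0.0736 +0.3990 +0.1312 = 0.6820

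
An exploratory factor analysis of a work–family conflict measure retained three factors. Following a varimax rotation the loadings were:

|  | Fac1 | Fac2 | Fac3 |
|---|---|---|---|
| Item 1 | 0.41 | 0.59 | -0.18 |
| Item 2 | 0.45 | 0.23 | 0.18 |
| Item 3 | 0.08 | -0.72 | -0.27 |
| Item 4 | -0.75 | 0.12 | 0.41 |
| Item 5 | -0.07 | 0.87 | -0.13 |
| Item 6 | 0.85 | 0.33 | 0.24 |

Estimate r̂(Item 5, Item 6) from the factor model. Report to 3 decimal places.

0.196

r̂ = Σ λ_i·λ_j across factors = (-0.07)(0.85) + (0.87)(0.33) + (-0.13)(0.24)
  = -0.0595 +0.2871 -0.0312 = 0.1964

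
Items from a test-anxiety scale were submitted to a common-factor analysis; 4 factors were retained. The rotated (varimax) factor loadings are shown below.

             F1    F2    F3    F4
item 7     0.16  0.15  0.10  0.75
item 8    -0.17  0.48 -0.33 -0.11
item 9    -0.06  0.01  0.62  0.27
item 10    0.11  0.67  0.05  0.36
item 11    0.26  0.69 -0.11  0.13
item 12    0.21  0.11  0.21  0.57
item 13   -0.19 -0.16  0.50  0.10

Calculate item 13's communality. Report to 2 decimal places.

h² = (-0.19)² + (-0.16)² + 0.50² + 0.10² = 0.0361 + 0.0256 + 0.2500 + 0.0100 = 0.3217

0.32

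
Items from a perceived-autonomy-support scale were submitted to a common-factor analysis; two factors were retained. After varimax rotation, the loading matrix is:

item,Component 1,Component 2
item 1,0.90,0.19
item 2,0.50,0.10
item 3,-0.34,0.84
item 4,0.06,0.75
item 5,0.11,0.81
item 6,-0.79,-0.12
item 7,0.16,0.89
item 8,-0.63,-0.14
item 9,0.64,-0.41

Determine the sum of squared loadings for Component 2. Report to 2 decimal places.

SS loadings for Component 2 = 0.19² + 0.10² + 0.84² + 0.75² + 0.81² + (-0.12)² + 0.89² + (-0.14)² + (-0.41)² = 0.0361 + 0.0100 + 0.7056 + 0.5625 + 0.6561 + 0.0144 + 0.7921 + 0.0196 + 0.1681 = 2.9645

2.96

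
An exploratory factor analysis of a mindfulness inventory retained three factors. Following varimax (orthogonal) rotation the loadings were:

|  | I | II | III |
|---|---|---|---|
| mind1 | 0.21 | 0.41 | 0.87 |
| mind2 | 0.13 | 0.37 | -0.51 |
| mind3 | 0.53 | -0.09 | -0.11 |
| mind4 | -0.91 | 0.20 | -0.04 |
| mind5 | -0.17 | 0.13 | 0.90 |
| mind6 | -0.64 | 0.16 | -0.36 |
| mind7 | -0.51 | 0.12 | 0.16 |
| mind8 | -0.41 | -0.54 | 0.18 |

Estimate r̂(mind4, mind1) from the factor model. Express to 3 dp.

-0.144

r̂ = Σ λ_i·λ_j across factors = (-0.91)(0.21) + (0.20)(0.41) + (-0.04)(0.87)
  = -0.1911 +0.0820 -0.0348 = -0.1439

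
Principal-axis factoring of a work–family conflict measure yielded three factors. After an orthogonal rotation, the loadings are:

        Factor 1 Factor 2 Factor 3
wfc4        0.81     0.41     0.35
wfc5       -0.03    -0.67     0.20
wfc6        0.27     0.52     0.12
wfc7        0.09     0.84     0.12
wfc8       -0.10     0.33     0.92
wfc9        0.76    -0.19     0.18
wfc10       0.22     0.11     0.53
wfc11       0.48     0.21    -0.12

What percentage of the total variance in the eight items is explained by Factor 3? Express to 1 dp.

17.1%

SS loadings for Factor 3 = 0.35² + 0.20² + 0.12² + 0.12² + 0.92² + 0.18² + 0.53² + (-0.12)² = 1.3654
With 8 standardized items, total variance = 8. Proportion = 1.3654/8 = 0.1707 → 17.07%.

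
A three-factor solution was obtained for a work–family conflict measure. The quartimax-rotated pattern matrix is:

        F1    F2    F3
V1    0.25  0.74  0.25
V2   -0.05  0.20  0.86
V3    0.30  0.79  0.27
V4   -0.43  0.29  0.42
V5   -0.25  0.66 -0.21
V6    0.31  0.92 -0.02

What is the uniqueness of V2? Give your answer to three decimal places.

0.218

h² = (-0.05)² + 0.20² + 0.86² = 0.0025 + 0.0400 + 0.7396 = 0.7821
Uniqueness u² = 1 − h² = 1 − 0.7821 = 0.2179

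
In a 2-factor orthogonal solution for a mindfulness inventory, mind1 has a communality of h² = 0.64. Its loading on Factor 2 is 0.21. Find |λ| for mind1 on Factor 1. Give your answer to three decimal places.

0.772

Under orthogonal rotation h² = Σλ², so λ_Factor 1² = h² − (0.0441) = 0.64 − 0.0441 = 0.5959.
|λ| = √0.5959 = 0.7719.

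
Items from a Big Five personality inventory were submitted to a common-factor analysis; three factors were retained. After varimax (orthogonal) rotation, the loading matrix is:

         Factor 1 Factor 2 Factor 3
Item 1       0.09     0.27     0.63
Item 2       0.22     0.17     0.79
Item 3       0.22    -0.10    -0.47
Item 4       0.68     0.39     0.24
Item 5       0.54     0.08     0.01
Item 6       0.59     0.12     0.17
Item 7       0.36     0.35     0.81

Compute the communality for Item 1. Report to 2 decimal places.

h² = 0.09² + 0.27² + 0.63² = 0.0081 + 0.0729 + 0.3969 = 0.4779

0.48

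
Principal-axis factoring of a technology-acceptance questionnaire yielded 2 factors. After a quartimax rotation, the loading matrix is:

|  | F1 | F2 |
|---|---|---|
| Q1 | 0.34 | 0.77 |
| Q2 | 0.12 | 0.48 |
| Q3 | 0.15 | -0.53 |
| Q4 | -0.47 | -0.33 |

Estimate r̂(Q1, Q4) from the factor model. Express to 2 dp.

r̂ = Σ λ_i·λ_j across factors = (0.34)(-0.47) + (0.77)(-0.33)
  = -0.1598 -0.2541 = -0.4139

-0.41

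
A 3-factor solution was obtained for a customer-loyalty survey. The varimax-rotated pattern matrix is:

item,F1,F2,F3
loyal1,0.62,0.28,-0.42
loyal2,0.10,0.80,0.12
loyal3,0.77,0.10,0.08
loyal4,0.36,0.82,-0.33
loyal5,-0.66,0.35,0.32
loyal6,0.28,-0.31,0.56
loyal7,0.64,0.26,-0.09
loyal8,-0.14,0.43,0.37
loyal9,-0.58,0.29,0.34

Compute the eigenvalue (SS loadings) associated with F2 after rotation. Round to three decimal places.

1.956

SS loadings for F2 = 0.28² + 0.80² + 0.10² + 0.82² + 0.35² + (-0.31)² + 0.26² + 0.43² + 0.29² = 0.0784 + 0.6400 + 0.0100 + 0.6724 + 0.1225 + 0.0961 + 0.0676 + 0.1849 + 0.0841 = 1.9560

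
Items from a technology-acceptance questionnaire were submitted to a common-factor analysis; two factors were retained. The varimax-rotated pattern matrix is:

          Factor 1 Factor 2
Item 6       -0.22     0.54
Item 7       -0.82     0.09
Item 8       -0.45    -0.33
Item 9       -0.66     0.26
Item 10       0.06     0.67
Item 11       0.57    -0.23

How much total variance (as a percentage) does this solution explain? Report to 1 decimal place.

SS loadings by factor: 1.6874, 0.9780; total = 2.6654.
Total variance with 6 standardized items is 6, so the solution explains 2.6654/6 = 0.4442 = 44.42%.

44.4%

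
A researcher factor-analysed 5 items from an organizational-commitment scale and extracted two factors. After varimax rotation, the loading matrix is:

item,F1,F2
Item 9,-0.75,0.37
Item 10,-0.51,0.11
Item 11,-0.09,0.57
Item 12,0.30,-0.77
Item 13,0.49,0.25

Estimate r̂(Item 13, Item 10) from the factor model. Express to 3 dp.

-0.222

r̂ = Σ λ_i·λ_j across factors = (0.49)(-0.51) + (0.25)(0.11)
  = -0.2499 +0.0275 = -0.2224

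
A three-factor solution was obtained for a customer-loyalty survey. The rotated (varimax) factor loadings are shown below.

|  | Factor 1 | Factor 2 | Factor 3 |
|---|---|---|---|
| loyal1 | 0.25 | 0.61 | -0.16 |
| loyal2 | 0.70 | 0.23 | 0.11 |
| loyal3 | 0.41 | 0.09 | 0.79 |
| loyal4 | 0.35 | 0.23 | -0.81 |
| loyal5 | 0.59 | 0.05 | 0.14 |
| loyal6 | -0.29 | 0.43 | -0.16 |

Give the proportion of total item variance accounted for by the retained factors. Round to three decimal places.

SS loadings by factor: 1.2753, 0.6734, 1.3631; total = 3.3118.
Total variance with 6 standardized items is 6, so the solution explains 3.3118/6 = 0.5520.

0.552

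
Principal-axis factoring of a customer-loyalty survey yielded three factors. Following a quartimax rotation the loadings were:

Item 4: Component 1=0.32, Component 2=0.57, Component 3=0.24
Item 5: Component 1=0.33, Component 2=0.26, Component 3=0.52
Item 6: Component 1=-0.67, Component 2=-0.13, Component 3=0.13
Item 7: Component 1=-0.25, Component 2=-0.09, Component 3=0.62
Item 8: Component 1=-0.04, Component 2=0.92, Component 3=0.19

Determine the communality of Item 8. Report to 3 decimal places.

0.884

h² = (-0.04)² + 0.92² + 0.19² = 0.0016 + 0.8464 + 0.0361 = 0.8841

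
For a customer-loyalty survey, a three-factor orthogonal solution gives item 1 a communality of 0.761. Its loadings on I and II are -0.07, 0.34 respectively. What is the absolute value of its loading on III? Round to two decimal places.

0.80

Under orthogonal rotation h² = Σλ², so λ_III² = h² − (0.1205) = 0.761 − 0.1205 = 0.6405.
|λ| = √0.6405 = 0.8003.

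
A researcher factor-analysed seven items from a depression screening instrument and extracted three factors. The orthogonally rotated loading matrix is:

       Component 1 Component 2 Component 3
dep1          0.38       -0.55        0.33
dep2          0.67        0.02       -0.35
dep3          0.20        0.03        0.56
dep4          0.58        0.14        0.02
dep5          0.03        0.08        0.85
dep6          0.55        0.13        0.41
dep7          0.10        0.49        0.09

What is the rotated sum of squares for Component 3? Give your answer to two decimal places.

SS loadings for Component 3 = 0.33² + (-0.35)² + 0.56² + 0.02² + 0.85² + 0.41² + 0.09² = 0.1089 + 0.1225 + 0.3136 + 0.0004 + 0.7225 + 0.1681 + 0.0081 = 1.4441

1.44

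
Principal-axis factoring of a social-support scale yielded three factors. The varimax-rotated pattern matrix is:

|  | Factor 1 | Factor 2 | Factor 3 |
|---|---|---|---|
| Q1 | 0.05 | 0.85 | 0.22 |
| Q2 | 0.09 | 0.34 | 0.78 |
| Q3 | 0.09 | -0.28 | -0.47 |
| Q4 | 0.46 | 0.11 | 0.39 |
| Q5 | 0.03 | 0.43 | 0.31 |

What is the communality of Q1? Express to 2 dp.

h² = 0.05² + 0.85² + 0.22² = 0.0025 + 0.7225 + 0.0484 = 0.7734

0.77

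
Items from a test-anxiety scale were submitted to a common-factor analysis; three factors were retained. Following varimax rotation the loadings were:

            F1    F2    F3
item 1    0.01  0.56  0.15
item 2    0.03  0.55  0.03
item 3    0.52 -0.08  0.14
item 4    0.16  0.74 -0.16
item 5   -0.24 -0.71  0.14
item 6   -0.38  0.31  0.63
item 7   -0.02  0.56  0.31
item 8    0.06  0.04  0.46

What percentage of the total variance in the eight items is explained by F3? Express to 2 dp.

SS loadings for F3 = 0.15² + 0.03² + 0.14² + (-0.16)² + 0.14² + 0.63² + 0.31² + 0.46² = 0.7928
With 8 standardized items, total variance = 8. Proportion = 0.7928/8 = 0.0991 → 9.91%.

9.91%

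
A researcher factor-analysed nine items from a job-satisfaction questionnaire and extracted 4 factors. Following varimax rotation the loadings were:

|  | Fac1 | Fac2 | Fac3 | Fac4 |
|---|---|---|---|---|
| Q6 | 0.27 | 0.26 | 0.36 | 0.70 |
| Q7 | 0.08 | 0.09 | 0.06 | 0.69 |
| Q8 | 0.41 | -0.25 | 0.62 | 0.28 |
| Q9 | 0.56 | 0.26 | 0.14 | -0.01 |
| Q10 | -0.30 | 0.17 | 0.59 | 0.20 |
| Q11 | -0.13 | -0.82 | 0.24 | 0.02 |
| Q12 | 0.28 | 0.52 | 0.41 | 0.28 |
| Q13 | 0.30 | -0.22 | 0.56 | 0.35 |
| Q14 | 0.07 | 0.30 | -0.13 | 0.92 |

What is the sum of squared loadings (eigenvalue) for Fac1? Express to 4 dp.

0.8412

SS loadings for Fac1 = 0.27² + 0.08² + 0.41² + 0.56² + (-0.30)² + (-0.13)² + 0.28² + 0.30² + 0.07² = 0.0729 + 0.0064 + 0.1681 + 0.3136 + 0.0900 + 0.0169 + 0.0784 + 0.0900 + 0.0049 = 0.8412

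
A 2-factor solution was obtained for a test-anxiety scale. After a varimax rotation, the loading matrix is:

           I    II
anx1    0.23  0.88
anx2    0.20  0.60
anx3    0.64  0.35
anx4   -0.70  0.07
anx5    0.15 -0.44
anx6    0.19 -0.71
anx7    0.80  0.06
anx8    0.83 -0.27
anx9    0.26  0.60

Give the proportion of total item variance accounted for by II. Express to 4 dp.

0.2662

SS loadings for II = 0.88² + 0.60² + 0.35² + 0.07² + (-0.44)² + (-0.71)² + 0.06² + (-0.27)² + 0.60² = 2.3960
Proportion of variance = 2.3960 / 9 = 0.2662.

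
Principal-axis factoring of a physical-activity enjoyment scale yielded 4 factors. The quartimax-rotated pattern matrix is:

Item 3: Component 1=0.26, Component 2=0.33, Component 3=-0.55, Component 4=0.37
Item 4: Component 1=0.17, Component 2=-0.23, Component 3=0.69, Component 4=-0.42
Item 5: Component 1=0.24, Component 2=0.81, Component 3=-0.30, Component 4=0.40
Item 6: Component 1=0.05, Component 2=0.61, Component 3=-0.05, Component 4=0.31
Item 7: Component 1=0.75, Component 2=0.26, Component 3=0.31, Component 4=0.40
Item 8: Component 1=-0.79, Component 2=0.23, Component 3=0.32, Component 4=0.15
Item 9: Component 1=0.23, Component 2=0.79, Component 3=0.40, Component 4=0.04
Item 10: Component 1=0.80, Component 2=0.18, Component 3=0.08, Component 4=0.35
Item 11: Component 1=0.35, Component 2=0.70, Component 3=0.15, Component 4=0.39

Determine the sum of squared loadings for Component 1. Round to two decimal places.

2.16

SS loadings for Component 1 = 0.26² + 0.17² + 0.24² + 0.05² + 0.75² + (-0.79)² + 0.23² + 0.80² + 0.35² = 0.0676 + 0.0289 + 0.0576 + 0.0025 + 0.5625 + 0.6241 + 0.0529 + 0.6400 + 0.1225 = 2.1586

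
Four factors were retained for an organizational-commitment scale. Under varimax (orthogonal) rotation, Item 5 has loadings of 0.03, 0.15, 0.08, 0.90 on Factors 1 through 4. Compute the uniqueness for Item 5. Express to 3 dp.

0.160

h² = 0.03² + 0.15² + 0.08² + 0.90² = 0.0009 + 0.0225 + 0.0064 + 0.8100 = 0.8398
Uniqueness u² = 1 − h² = 1 − 0.8398 = 0.1602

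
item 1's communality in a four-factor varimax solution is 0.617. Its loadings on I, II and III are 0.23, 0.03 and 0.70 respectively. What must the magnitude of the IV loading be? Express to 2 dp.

Under orthogonal rotation h² = Σλ², so λ_IV² = h² − (0.5438) = 0.617 − 0.5438 = 0.0732.
|λ| = √0.0732 = 0.2706.

0.27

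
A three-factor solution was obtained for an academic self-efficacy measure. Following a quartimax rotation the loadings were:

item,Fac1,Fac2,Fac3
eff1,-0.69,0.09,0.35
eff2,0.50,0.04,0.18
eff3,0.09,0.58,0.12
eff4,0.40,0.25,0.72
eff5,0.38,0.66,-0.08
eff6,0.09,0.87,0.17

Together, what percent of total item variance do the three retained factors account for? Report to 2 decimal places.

56.18%

SS loadings by factor: 1.0467, 1.6011, 0.7230; total = 3.3708.
Total variance with 6 standardized items is 6, so the solution explains 3.3708/6 = 0.5618 = 56.18%.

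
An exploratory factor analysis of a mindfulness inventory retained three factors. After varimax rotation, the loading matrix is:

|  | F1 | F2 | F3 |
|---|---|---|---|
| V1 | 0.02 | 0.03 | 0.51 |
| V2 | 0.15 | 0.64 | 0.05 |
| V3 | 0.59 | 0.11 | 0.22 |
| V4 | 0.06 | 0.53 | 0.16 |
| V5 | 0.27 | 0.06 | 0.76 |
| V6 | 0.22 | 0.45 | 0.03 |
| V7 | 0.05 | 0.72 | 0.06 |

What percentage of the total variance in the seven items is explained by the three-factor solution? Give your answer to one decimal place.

SS loadings by factor: 0.4984, 1.4280, 0.9187; total = 2.8451.
Total variance with 7 standardized items is 7, so the solution explains 2.8451/7 = 0.4064 = 40.64%.

40.6%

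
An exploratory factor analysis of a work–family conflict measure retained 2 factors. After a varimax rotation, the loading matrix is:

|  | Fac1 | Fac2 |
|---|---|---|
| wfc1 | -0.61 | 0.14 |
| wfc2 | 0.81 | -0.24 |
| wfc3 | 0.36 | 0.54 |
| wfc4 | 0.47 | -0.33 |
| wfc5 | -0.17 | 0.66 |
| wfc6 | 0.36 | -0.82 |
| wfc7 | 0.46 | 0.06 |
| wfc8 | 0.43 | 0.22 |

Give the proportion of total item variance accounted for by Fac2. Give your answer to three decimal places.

SS loadings for Fac2 = 0.14² + (-0.24)² + 0.54² + (-0.33)² + 0.66² + (-0.82)² + 0.06² + 0.22² = 1.6377
Proportion of variance = 1.6377 / 8 = 0.2047.

0.205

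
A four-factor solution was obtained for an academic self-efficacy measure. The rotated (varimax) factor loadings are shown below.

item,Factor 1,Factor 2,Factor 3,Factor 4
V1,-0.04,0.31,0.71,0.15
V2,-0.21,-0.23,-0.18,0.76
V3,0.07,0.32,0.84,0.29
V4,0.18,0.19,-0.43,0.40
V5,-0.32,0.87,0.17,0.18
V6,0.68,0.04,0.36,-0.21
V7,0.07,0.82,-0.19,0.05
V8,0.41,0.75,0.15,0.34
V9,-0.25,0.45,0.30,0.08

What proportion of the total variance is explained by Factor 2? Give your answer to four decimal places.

SS loadings for Factor 2 = 0.31² + (-0.23)² + 0.32² + 0.19² + 0.87² + 0.04² + 0.82² + 0.75² + 0.45² = 2.4834
Proportion of variance = 2.4834 / 9 = 0.2759.

0.2759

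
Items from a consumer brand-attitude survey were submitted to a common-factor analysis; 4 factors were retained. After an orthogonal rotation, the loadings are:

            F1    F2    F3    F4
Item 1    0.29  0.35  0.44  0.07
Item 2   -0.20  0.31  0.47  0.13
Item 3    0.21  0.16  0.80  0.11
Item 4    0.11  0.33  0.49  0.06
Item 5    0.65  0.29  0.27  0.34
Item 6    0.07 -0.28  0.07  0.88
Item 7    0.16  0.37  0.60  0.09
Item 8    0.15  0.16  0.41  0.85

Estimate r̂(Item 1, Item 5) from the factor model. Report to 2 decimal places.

r̂ = Σ λ_i·λ_j across factors = (0.29)(0.65) + (0.35)(0.29) + (0.44)(0.27) + (0.07)(0.34)
  = +0.1885 +0.1015 +0.1188 +0.0238 = 0.4326

0.43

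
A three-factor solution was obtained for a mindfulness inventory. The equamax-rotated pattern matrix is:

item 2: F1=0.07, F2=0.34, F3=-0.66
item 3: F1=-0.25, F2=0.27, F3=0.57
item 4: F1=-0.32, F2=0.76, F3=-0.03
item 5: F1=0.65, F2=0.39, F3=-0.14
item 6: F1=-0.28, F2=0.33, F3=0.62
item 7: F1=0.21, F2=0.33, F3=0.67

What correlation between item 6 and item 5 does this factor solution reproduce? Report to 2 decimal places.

r̂ = Σ λ_i·λ_j across factors = (-0.28)(0.65) + (0.33)(0.39) + (0.62)(-0.14)
  = -0.1820 +0.1287 -0.0868 = -0.1401

-0.14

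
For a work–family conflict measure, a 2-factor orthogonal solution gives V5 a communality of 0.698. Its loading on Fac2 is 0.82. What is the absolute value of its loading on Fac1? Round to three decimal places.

Under orthogonal rotation h² = Σλ², so λ_Fac1² = h² − (0.6724) = 0.698 − 0.6724 = 0.0256.
|λ| = √0.0256 = 0.1600.

0.160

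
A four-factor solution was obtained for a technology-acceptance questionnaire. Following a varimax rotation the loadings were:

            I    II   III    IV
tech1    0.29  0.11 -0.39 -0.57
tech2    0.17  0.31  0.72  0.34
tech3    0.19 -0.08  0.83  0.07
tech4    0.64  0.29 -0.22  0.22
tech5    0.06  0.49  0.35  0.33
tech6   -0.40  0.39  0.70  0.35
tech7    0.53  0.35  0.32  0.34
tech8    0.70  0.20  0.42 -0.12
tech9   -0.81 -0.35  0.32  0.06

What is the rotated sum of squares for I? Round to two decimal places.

2.15

SS loadings for I = 0.29² + 0.17² + 0.19² + 0.64² + 0.06² + (-0.40)² + 0.53² + 0.70² + (-0.81)² = 0.0841 + 0.0289 + 0.0361 + 0.4096 + 0.0036 + 0.1600 + 0.2809 + 0.4900 + 0.6561 = 2.1493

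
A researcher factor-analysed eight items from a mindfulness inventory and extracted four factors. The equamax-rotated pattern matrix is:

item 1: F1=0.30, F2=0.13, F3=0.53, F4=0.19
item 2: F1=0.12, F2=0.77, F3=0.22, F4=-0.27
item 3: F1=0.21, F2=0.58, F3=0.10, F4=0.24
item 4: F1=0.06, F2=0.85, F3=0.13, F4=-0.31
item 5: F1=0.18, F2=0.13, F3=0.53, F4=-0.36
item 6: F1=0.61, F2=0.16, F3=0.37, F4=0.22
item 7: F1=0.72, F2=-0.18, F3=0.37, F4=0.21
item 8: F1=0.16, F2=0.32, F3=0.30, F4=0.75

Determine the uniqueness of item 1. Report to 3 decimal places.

0.576

h² = 0.30² + 0.13² + 0.53² + 0.19² = 0.0900 + 0.0169 + 0.2809 + 0.0361 = 0.4239
Uniqueness u² = 1 − h² = 1 − 0.4239 = 0.5761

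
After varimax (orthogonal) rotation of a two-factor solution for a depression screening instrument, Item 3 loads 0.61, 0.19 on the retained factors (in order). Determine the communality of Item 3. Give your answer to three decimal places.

0.408

h² = 0.61² + 0.19² = 0.3721 + 0.0361 = 0.4082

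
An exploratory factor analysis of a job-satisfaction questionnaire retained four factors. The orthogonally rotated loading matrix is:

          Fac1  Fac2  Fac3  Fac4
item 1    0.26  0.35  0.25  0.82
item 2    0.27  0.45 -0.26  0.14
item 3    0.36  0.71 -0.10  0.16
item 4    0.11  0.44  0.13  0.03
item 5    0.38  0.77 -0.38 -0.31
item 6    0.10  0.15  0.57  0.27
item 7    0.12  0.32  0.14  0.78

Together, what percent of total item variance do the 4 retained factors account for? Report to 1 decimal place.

61.9%

Communalities: 0.9250, 0.3626, 0.6693, 0.2235, 0.9778, 0.4303, 0.7448; Σh² = 4.3333.
Total variance with 7 standardized items is 7, so the solution explains 4.3333/7 = 0.6190 = 61.90%.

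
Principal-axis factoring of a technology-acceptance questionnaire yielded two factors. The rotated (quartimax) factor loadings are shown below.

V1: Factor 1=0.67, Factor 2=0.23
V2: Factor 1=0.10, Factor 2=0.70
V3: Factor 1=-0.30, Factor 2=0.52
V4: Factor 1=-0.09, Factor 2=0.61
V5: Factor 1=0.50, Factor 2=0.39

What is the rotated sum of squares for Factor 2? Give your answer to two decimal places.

SS loadings for Factor 2 = 0.23² + 0.70² + 0.52² + 0.61² + 0.39² = 0.0529 + 0.4900 + 0.2704 + 0.3721 + 0.1521 = 1.3375

1.34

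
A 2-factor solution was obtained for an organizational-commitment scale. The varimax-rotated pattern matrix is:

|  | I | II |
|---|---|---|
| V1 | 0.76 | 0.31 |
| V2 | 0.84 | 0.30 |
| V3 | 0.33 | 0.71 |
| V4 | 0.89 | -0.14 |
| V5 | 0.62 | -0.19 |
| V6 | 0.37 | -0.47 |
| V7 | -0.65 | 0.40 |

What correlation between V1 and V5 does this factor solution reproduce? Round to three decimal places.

r̂ = Σ λ_i·λ_j across factors = (0.76)(0.62) + (0.31)(-0.19)
  = +0.4712 -0.0589 = 0.4123

0.412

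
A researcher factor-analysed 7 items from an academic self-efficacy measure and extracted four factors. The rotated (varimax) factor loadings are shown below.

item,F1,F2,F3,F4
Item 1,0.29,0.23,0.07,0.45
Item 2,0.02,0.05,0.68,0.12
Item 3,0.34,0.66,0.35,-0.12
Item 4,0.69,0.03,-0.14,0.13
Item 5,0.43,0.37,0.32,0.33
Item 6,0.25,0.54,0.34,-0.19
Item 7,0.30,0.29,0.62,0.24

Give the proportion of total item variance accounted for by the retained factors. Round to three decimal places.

SS loadings by factor: 1.0136, 1.0045, 1.2118, 0.4508; total = 3.6807.
Total variance with 7 standardized items is 7, so the solution explains 3.6807/7 = 0.5258.

0.526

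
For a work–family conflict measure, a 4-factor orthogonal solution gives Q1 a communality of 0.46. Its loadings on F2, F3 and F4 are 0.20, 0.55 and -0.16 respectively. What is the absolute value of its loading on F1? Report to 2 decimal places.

0.30

Under orthogonal rotation h² = Σλ², so λ_F1² = h² − (0.3681) = 0.46 − 0.3681 = 0.0919.
|λ| = √0.0919 = 0.3032.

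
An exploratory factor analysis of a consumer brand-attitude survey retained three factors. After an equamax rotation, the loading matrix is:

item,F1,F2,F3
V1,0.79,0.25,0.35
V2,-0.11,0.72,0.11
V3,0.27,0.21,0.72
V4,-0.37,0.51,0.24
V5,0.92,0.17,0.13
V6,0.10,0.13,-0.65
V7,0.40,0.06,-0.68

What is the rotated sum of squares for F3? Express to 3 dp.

1.612

SS loadings for F3 = 0.35² + 0.11² + 0.72² + 0.24² + 0.13² + (-0.65)² + (-0.68)² = 0.1225 + 0.0121 + 0.5184 + 0.0576 + 0.0169 + 0.4225 + 0.4624 = 1.6124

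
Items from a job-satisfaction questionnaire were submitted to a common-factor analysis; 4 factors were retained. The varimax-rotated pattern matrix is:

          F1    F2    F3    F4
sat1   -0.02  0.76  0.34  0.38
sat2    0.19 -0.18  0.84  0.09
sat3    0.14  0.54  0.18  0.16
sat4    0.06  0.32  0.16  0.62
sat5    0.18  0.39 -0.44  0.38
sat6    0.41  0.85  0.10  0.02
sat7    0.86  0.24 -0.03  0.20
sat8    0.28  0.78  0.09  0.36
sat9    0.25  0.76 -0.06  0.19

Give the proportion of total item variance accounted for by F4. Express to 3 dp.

0.101

SS loadings for F4 = 0.38² + 0.09² + 0.16² + 0.62² + 0.38² + 0.02² + 0.20² + 0.36² + 0.19² = 0.9130
Proportion of variance = 0.9130 / 9 = 0.1014.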